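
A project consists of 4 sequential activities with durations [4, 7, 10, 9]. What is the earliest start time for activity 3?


Activity 3 starts after activities 1 through 2 complete.
Predecessor durations: [4, 7]
ES = 4 + 7 = 11

11


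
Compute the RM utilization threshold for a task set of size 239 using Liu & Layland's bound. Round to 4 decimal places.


Compute 2^(1/239) = 1.0029044070
Subtract 1: 1.0029044070 - 1 = 0.0029044070
Multiply by n: 239 * 0.0029044070 = 0.6941532730
Round to 4 dp: 0.6942

0.6942


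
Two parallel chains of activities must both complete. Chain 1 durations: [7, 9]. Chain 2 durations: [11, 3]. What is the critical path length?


Path A total = 7 + 9 = 16
Path B total = 11 + 3 = 14
Critical path = longest path = max(16, 14) = 16

16


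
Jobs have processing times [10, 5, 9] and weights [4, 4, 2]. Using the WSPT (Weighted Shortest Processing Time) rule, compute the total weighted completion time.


Compute p/w ratios and sort ascending (WSPT): [(5, 4), (10, 4), (9, 2)]
Compute weighted completion times:
  Job (p=5,w=4): C=5, w*C=4*5=20
  Job (p=10,w=4): C=15, w*C=4*15=60
  Job (p=9,w=2): C=24, w*C=2*24=48
Total weighted completion time = 128

128


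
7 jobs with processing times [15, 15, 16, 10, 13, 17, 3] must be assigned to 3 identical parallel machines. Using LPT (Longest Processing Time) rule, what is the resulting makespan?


Sort jobs in decreasing order (LPT): [17, 16, 15, 15, 13, 10, 3]
Assign each job to the least loaded machine:
  Machine 1: jobs [17, 10, 3], load = 30
  Machine 2: jobs [16, 13], load = 29
  Machine 3: jobs [15, 15], load = 30
Makespan = max load = 30

30


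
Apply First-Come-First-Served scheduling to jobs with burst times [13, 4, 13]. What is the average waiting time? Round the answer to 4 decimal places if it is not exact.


FCFS order (as given): [13, 4, 13]
Waiting times:
  Job 1: wait = 0
  Job 2: wait = 13
  Job 3: wait = 17
Sum of waiting times = 30
Average waiting time = 30/3 = 10.0

10.0


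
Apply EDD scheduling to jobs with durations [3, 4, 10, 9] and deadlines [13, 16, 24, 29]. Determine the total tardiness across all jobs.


Sort by due date (EDD order): [(3, 13), (4, 16), (10, 24), (9, 29)]
Compute completion times and tardiness:
  Job 1: p=3, d=13, C=3, tardiness=max(0,3-13)=0
  Job 2: p=4, d=16, C=7, tardiness=max(0,7-16)=0
  Job 3: p=10, d=24, C=17, tardiness=max(0,17-24)=0
  Job 4: p=9, d=29, C=26, tardiness=max(0,26-29)=0
Total tardiness = 0

0


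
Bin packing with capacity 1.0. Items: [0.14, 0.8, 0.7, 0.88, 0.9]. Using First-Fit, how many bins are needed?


Place items sequentially using First-Fit:
  Item 0.14 -> new Bin 1
  Item 0.8 -> Bin 1 (now 0.94)
  Item 0.7 -> new Bin 2
  Item 0.88 -> new Bin 3
  Item 0.9 -> new Bin 4
Total bins used = 4

4


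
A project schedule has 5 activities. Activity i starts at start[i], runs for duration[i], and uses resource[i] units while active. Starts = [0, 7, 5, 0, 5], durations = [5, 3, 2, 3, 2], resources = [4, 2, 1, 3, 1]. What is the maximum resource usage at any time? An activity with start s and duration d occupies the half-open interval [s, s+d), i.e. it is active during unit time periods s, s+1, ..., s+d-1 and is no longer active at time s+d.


Each activity i is active on [start_i, start_i + duration_i).
Compute total resource usage per time slot:
  t=0: active resources = [4, 3], total = 7
  t=1: active resources = [4, 3], total = 7
  t=2: active resources = [4, 3], total = 7
  t=3: active resources = [4], total = 4
  t=4: active resources = [4], total = 4
  t=5: active resources = [1, 1], total = 2
  t=6: active resources = [1, 1], total = 2
  t=7: active resources = [2], total = 2
  t=8: active resources = [2], total = 2
  t=9: active resources = [2], total = 2
Peak resource demand = 7

7


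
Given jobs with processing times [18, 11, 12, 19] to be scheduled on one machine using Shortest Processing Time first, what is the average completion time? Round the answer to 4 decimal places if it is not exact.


Sort jobs by processing time (SPT order): [11, 12, 18, 19]
Compute completion times sequentially:
  Job 1: processing = 11, completes at 11
  Job 2: processing = 12, completes at 23
  Job 3: processing = 18, completes at 41
  Job 4: processing = 19, completes at 60
Sum of completion times = 135
Average completion time = 135/4 = 33.75

33.75


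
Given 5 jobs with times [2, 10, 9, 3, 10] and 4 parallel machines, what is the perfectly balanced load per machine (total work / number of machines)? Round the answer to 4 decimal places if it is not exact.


Total processing time = 2 + 10 + 9 + 3 + 10 = 34
Number of machines = 4
Ideal balanced load = 34 / 4 = 8.5

8.5


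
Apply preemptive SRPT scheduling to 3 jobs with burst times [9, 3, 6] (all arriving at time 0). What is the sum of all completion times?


Since all jobs arrive at t=0, SRPT equals SPT ordering.
SPT order: [3, 6, 9]
Completion times:
  Job 1: p=3, C=3
  Job 2: p=6, C=9
  Job 3: p=9, C=18
Total completion time = 3 + 9 + 18 = 30

30


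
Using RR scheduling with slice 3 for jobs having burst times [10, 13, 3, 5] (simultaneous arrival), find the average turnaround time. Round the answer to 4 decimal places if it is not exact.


Time quantum = 3
Execution trace:
  J1 runs 3 units, time = 3
  J2 runs 3 units, time = 6
  J3 runs 3 units, time = 9
  J4 runs 3 units, time = 12
  J1 runs 3 units, time = 15
  J2 runs 3 units, time = 18
  J4 runs 2 units, time = 20
  J1 runs 3 units, time = 23
  J2 runs 3 units, time = 26
  J1 runs 1 units, time = 27
  J2 runs 3 units, time = 30
  J2 runs 1 units, time = 31
Finish times: [27, 31, 9, 20]
Average turnaround = 87/4 = 21.75

21.75


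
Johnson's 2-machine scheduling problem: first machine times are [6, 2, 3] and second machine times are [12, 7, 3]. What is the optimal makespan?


Apply Johnson's rule:
  Group 1 (a <= b): [(2, 2, 7), (3, 3, 3), (1, 6, 12)]
  Group 2 (a > b): []
Optimal job order: [2, 3, 1]
Schedule:
  Job 2: M1 done at 2, M2 done at 9
  Job 3: M1 done at 5, M2 done at 12
  Job 1: M1 done at 11, M2 done at 24
Makespan = 24

24


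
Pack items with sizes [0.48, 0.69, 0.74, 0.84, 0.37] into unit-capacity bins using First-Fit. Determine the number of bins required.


Place items sequentially using First-Fit:
  Item 0.48 -> new Bin 1
  Item 0.69 -> new Bin 2
  Item 0.74 -> new Bin 3
  Item 0.84 -> new Bin 4
  Item 0.37 -> Bin 1 (now 0.85)
Total bins used = 4

4


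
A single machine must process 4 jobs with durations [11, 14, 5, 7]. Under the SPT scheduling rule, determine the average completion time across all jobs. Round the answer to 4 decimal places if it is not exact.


Sort jobs by processing time (SPT order): [5, 7, 11, 14]
Compute completion times sequentially:
  Job 1: processing = 5, completes at 5
  Job 2: processing = 7, completes at 12
  Job 3: processing = 11, completes at 23
  Job 4: processing = 14, completes at 37
Sum of completion times = 77
Average completion time = 77/4 = 19.25

19.25


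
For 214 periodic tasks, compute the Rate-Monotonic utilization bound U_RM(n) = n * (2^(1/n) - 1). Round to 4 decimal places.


Compute 2^(1/214) = 1.0032442568
Subtract 1: 1.0032442568 - 1 = 0.0032442568
Multiply by n: 214 * 0.0032442568 = 0.6942709552
Round to 4 dp: 0.6943

0.6943


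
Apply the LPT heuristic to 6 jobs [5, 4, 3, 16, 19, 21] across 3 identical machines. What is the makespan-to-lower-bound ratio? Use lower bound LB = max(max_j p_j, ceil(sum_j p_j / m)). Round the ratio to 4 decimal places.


LPT order: [21, 19, 16, 5, 4, 3]
Machine loads after assignment: [24, 23, 21]
LPT makespan = 24
Lower bound = max(max_job, ceil(total/3)) = max(21, 23) = 23
Ratio = 24 / 23 = 1.0435

1.0435


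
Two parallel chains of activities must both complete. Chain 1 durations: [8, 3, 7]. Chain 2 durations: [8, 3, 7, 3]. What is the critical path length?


Path A total = 8 + 3 + 7 = 18
Path B total = 8 + 3 + 7 + 3 = 21
Critical path = longest path = max(18, 21) = 21

21


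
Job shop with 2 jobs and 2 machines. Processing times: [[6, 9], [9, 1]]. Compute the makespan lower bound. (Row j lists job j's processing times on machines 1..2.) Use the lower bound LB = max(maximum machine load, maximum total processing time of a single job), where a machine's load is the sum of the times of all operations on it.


Machine loads:
  Machine 1: 6 + 9 = 15
  Machine 2: 9 + 1 = 10
Max machine load = 15
Job totals:
  Job 1: 15
  Job 2: 10
Max job total = 15
Lower bound = max(15, 15) = 15

15


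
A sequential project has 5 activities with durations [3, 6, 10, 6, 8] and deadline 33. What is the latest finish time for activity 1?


LF(activity 1) = deadline - sum of successor durations
Successors: activities 2 through 5 with durations [6, 10, 6, 8]
Sum of successor durations = 30
LF = 33 - 30 = 3

3


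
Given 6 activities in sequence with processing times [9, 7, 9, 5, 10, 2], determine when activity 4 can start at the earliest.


Activity 4 starts after activities 1 through 3 complete.
Predecessor durations: [9, 7, 9]
ES = 9 + 7 + 9 = 25

25


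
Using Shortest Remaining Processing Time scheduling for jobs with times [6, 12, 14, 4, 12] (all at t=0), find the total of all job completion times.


Since all jobs arrive at t=0, SRPT equals SPT ordering.
SPT order: [4, 6, 12, 12, 14]
Completion times:
  Job 1: p=4, C=4
  Job 2: p=6, C=10
  Job 3: p=12, C=22
  Job 4: p=12, C=34
  Job 5: p=14, C=48
Total completion time = 4 + 10 + 22 + 34 + 48 = 118

118


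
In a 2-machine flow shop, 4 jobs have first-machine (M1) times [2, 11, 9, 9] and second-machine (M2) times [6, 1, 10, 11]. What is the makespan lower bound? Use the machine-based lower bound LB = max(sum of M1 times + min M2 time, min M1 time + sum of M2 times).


LB1 = sum(M1 times) + min(M2 times) = 31 + 1 = 32
LB2 = min(M1 times) + sum(M2 times) = 2 + 28 = 30
Lower bound = max(LB1, LB2) = max(32, 30) = 32

32


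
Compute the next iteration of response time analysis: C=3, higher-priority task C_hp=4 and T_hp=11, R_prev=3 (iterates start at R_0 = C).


R_next = C + ceil(R_prev / T_hp) * C_hp
ceil(3 / 11) = ceil(0.2727) = 1
Interference = 1 * 4 = 4
R_next = 3 + 4 = 7

7


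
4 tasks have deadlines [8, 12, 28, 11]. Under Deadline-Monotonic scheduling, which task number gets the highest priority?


Sort tasks by relative deadline (ascending):
  Task 1: deadline = 8
  Task 4: deadline = 11
  Task 2: deadline = 12
  Task 3: deadline = 28
Priority order (highest first): [1, 4, 2, 3]
Highest priority task = 1

1


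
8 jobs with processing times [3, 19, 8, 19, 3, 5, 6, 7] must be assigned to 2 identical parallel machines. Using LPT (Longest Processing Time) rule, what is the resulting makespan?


Sort jobs in decreasing order (LPT): [19, 19, 8, 7, 6, 5, 3, 3]
Assign each job to the least loaded machine:
  Machine 1: jobs [19, 8, 5, 3], load = 35
  Machine 2: jobs [19, 7, 6, 3], load = 35
Makespan = max load = 35

35


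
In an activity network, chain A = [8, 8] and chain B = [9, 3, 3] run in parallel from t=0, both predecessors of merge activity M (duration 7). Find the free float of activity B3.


ES(B3) = sum of predecessors on chain B = 12
EF(B3) = ES + duration = 12 + 3 = 15
Successor of B3 is M. ES(M) = max(sum(A), sum(B)) = max(16, 15) = 16
Free float = ES(successor) - EF(current) = 16 - 15 = 1

1


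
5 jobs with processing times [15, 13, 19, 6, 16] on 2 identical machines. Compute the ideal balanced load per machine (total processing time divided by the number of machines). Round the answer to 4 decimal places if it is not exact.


Total processing time = 15 + 13 + 19 + 6 + 16 = 69
Number of machines = 2
Ideal balanced load = 69 / 2 = 34.5

34.5


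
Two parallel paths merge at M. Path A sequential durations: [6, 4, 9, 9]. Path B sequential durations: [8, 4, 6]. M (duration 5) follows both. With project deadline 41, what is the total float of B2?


Forward pass: ES(B2) = sum of predecessors on chain B = 8
EF = ES + duration = 8 + 4 = 12
Backward pass: LF(M) = deadline = 41; LS(M) = 41 - 5 = 36
LF(B2) = LS(M) - sum(successors on chain B) = 36 - 6 = 30
LS = LF - duration = 30 - 4 = 26
Total float = LS - ES = 26 - 8 = 18

18


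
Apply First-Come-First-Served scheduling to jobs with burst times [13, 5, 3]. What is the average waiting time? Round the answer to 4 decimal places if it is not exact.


FCFS order (as given): [13, 5, 3]
Waiting times:
  Job 1: wait = 0
  Job 2: wait = 13
  Job 3: wait = 18
Sum of waiting times = 31
Average waiting time = 31/3 = 10.3333

10.3333


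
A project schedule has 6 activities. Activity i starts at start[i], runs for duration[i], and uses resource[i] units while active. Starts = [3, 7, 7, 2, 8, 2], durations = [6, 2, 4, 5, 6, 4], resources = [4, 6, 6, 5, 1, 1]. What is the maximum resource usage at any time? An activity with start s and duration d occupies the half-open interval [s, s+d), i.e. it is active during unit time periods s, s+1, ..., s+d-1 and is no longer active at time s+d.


Each activity i is active on [start_i, start_i + duration_i).
Compute total resource usage per time slot:
  t=0: active resources = [], total = 0
  t=1: active resources = [], total = 0
  t=2: active resources = [5, 1], total = 6
  t=3: active resources = [4, 5, 1], total = 10
  t=4: active resources = [4, 5, 1], total = 10
  t=5: active resources = [4, 5, 1], total = 10
  t=6: active resources = [4, 5], total = 9
  t=7: active resources = [4, 6, 6], total = 16
  t=8: active resources = [4, 6, 6, 1], total = 17
  t=9: active resources = [6, 1], total = 7
  t=10: active resources = [6, 1], total = 7
  t=11: active resources = [1], total = 1
  t=12: active resources = [1], total = 1
  t=13: active resources = [1], total = 1
Peak resource demand = 17

17


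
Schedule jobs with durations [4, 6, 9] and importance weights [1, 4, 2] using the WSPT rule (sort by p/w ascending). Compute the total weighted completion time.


Compute p/w ratios and sort ascending (WSPT): [(6, 4), (4, 1), (9, 2)]
Compute weighted completion times:
  Job (p=6,w=4): C=6, w*C=4*6=24
  Job (p=4,w=1): C=10, w*C=1*10=10
  Job (p=9,w=2): C=19, w*C=2*19=38
Total weighted completion time = 72

72


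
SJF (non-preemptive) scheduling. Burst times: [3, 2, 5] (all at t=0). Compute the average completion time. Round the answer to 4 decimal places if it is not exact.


SJF order (ascending): [2, 3, 5]
Completion times:
  Job 1: burst=2, C=2
  Job 2: burst=3, C=5
  Job 3: burst=5, C=10
Average completion = 17/3 = 5.6667

5.6667


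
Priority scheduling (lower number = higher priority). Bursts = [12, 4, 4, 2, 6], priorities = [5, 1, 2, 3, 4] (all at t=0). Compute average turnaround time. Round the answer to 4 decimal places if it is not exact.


Sort by priority (ascending = highest first):
Order: [(1, 4), (2, 4), (3, 2), (4, 6), (5, 12)]
Completion times:
  Priority 1, burst=4, C=4
  Priority 2, burst=4, C=8
  Priority 3, burst=2, C=10
  Priority 4, burst=6, C=16
  Priority 5, burst=12, C=28
Average turnaround = 66/5 = 13.2

13.2


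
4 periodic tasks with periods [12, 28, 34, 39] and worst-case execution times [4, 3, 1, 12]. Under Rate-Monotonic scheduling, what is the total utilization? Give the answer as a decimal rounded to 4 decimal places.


Compute individual utilizations (exact fractions):
  Task 1: C/T = 4/12 = 1/3 (approx. 0.3333)
  Task 2: C/T = 3/28 (approx. 0.1071)
  Task 3: C/T = 1/34 (approx. 0.0294)
  Task 4: C/T = 12/39 = 4/13 (approx. 0.3077)
Total utilization U = 1/3 + 3/28 + 1/34 + 4/13 = 14435/18564
Rounded to 4 decimal places: U = 0.7776
RM (Liu & Layland) bound for 4 tasks = 0.756828; compare with U = 14435/18564 (approx. 0.777580)
bound < U <= 1, so the RM sufficient condition is not met (inconclusive; an exact test such as response-time analysis is needed).

0.7776


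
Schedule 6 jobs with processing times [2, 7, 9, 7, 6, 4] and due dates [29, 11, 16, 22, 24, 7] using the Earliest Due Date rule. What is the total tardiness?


Sort by due date (EDD order): [(4, 7), (7, 11), (9, 16), (7, 22), (6, 24), (2, 29)]
Compute completion times and tardiness:
  Job 1: p=4, d=7, C=4, tardiness=max(0,4-7)=0
  Job 2: p=7, d=11, C=11, tardiness=max(0,11-11)=0
  Job 3: p=9, d=16, C=20, tardiness=max(0,20-16)=4
  Job 4: p=7, d=22, C=27, tardiness=max(0,27-22)=5
  Job 5: p=6, d=24, C=33, tardiness=max(0,33-24)=9
  Job 6: p=2, d=29, C=35, tardiness=max(0,35-29)=6
Total tardiness = 24

24


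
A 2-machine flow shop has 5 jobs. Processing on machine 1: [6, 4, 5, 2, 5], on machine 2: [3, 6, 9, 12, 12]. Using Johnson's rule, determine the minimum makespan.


Apply Johnson's rule:
  Group 1 (a <= b): [(4, 2, 12), (2, 4, 6), (3, 5, 9), (5, 5, 12)]
  Group 2 (a > b): [(1, 6, 3)]
Optimal job order: [4, 2, 3, 5, 1]
Schedule:
  Job 4: M1 done at 2, M2 done at 14
  Job 2: M1 done at 6, M2 done at 20
  Job 3: M1 done at 11, M2 done at 29
  Job 5: M1 done at 16, M2 done at 41
  Job 1: M1 done at 22, M2 done at 44
Makespan = 44

44


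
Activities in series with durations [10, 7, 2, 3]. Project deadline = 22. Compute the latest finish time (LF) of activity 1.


LF(activity 1) = deadline - sum of successor durations
Successors: activities 2 through 4 with durations [7, 2, 3]
Sum of successor durations = 12
LF = 22 - 12 = 10

10


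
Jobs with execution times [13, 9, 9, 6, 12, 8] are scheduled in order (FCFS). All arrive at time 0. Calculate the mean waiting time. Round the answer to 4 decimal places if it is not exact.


FCFS order (as given): [13, 9, 9, 6, 12, 8]
Waiting times:
  Job 1: wait = 0
  Job 2: wait = 13
  Job 3: wait = 22
  Job 4: wait = 31
  Job 5: wait = 37
  Job 6: wait = 49
Sum of waiting times = 152
Average waiting time = 152/6 = 25.3333

25.3333


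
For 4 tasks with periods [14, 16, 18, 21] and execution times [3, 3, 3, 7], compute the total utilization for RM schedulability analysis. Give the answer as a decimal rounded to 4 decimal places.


Compute individual utilizations (exact fractions):
  Task 1: C/T = 3/14 (approx. 0.2143)
  Task 2: C/T = 3/16 (approx. 0.1875)
  Task 3: C/T = 3/18 = 1/6 (approx. 0.1667)
  Task 4: C/T = 7/21 = 1/3 (approx. 0.3333)
Total utilization U = 3/14 + 3/16 + 1/6 + 1/3 = 101/112
Rounded to 4 decimal places: U = 0.9018
RM (Liu & Layland) bound for 4 tasks = 0.756828; compare with U = 101/112 (approx. 0.901786)
bound < U <= 1, so the RM sufficient condition is not met (inconclusive; an exact test such as response-time analysis is needed).

0.9018


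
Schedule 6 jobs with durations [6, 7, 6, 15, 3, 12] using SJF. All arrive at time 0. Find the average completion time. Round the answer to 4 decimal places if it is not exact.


SJF order (ascending): [3, 6, 6, 7, 12, 15]
Completion times:
  Job 1: burst=3, C=3
  Job 2: burst=6, C=9
  Job 3: burst=6, C=15
  Job 4: burst=7, C=22
  Job 5: burst=12, C=34
  Job 6: burst=15, C=49
Average completion = 132/6 = 22.0

22.0


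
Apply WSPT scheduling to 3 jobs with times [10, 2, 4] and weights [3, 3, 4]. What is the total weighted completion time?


Compute p/w ratios and sort ascending (WSPT): [(2, 3), (4, 4), (10, 3)]
Compute weighted completion times:
  Job (p=2,w=3): C=2, w*C=3*2=6
  Job (p=4,w=4): C=6, w*C=4*6=24
  Job (p=10,w=3): C=16, w*C=3*16=48
Total weighted completion time = 78

78


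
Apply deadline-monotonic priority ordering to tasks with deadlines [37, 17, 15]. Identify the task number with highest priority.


Sort tasks by relative deadline (ascending):
  Task 3: deadline = 15
  Task 2: deadline = 17
  Task 1: deadline = 37
Priority order (highest first): [3, 2, 1]
Highest priority task = 3

3


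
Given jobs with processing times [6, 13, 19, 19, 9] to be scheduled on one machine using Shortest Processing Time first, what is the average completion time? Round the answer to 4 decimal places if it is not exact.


Sort jobs by processing time (SPT order): [6, 9, 13, 19, 19]
Compute completion times sequentially:
  Job 1: processing = 6, completes at 6
  Job 2: processing = 9, completes at 15
  Job 3: processing = 13, completes at 28
  Job 4: processing = 19, completes at 47
  Job 5: processing = 19, completes at 66
Sum of completion times = 162
Average completion time = 162/5 = 32.4

32.4


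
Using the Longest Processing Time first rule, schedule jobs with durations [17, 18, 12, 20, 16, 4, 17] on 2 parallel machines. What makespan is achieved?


Sort jobs in decreasing order (LPT): [20, 18, 17, 17, 16, 12, 4]
Assign each job to the least loaded machine:
  Machine 1: jobs [20, 17, 12, 4], load = 53
  Machine 2: jobs [18, 17, 16], load = 51
Makespan = max load = 53

53


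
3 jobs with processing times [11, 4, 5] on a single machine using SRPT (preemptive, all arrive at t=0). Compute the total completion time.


Since all jobs arrive at t=0, SRPT equals SPT ordering.
SPT order: [4, 5, 11]
Completion times:
  Job 1: p=4, C=4
  Job 2: p=5, C=9
  Job 3: p=11, C=20
Total completion time = 4 + 9 + 20 = 33

33


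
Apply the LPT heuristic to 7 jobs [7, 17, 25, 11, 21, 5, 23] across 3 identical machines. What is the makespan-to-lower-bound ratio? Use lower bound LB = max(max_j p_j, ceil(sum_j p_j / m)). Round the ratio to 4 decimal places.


LPT order: [25, 23, 21, 17, 11, 7, 5]
Machine loads after assignment: [37, 34, 38]
LPT makespan = 38
Lower bound = max(max_job, ceil(total/3)) = max(25, 37) = 37
Ratio = 38 / 37 = 1.027

1.027


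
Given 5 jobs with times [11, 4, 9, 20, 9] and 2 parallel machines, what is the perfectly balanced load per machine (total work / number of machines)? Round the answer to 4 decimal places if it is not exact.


Total processing time = 11 + 4 + 9 + 20 + 9 = 53
Number of machines = 2
Ideal balanced load = 53 / 2 = 26.5

26.5


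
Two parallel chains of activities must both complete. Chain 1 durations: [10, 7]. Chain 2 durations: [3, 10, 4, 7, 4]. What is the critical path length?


Path A total = 10 + 7 = 17
Path B total = 3 + 10 + 4 + 7 + 4 = 28
Critical path = longest path = max(17, 28) = 28

28


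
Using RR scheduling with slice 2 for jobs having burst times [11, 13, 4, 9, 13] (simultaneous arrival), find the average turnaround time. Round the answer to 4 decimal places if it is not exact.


Time quantum = 2
Execution trace:
  J1 runs 2 units, time = 2
  J2 runs 2 units, time = 4
  J3 runs 2 units, time = 6
  J4 runs 2 units, time = 8
  J5 runs 2 units, time = 10
  J1 runs 2 units, time = 12
  J2 runs 2 units, time = 14
  J3 runs 2 units, time = 16
  J4 runs 2 units, time = 18
  J5 runs 2 units, time = 20
  J1 runs 2 units, time = 22
  J2 runs 2 units, time = 24
  J4 runs 2 units, time = 26
  J5 runs 2 units, time = 28
  J1 runs 2 units, time = 30
  J2 runs 2 units, time = 32
  J4 runs 2 units, time = 34
  J5 runs 2 units, time = 36
  J1 runs 2 units, time = 38
  J2 runs 2 units, time = 40
  J4 runs 1 units, time = 41
  J5 runs 2 units, time = 43
  J1 runs 1 units, time = 44
  J2 runs 2 units, time = 46
  J5 runs 2 units, time = 48
  J2 runs 1 units, time = 49
  J5 runs 1 units, time = 50
Finish times: [44, 49, 16, 41, 50]
Average turnaround = 200/5 = 40.0

40.0


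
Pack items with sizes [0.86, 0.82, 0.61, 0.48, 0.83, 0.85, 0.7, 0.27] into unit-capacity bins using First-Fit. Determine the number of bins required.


Place items sequentially using First-Fit:
  Item 0.86 -> new Bin 1
  Item 0.82 -> new Bin 2
  Item 0.61 -> new Bin 3
  Item 0.48 -> new Bin 4
  Item 0.83 -> new Bin 5
  Item 0.85 -> new Bin 6
  Item 0.7 -> new Bin 7
  Item 0.27 -> Bin 3 (now 0.88)
Total bins used = 7

7


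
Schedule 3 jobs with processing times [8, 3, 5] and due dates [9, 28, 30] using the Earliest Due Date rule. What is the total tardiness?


Sort by due date (EDD order): [(8, 9), (3, 28), (5, 30)]
Compute completion times and tardiness:
  Job 1: p=8, d=9, C=8, tardiness=max(0,8-9)=0
  Job 2: p=3, d=28, C=11, tardiness=max(0,11-28)=0
  Job 3: p=5, d=30, C=16, tardiness=max(0,16-30)=0
Total tardiness = 0

0


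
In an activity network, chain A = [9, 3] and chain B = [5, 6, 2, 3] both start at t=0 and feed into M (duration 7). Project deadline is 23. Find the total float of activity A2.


Forward pass: ES(A2) = sum of predecessors on chain A = 9
EF = ES + duration = 9 + 3 = 12
Backward pass: LF(M) = deadline = 23; LS(M) = 23 - 7 = 16
LF(A2) = LS(M) - sum(successors on chain A) = 16 - 0 = 16
LS = LF - duration = 16 - 3 = 13
Total float = LS - ES = 13 - 9 = 4

4


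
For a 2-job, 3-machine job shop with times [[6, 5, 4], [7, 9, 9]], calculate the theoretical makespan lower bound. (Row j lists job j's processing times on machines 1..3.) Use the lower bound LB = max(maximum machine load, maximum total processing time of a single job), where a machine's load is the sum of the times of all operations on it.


Machine loads:
  Machine 1: 6 + 7 = 13
  Machine 2: 5 + 9 = 14
  Machine 3: 4 + 9 = 13
Max machine load = 14
Job totals:
  Job 1: 15
  Job 2: 25
Max job total = 25
Lower bound = max(14, 25) = 25

25


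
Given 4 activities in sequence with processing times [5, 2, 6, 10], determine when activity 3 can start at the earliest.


Activity 3 starts after activities 1 through 2 complete.
Predecessor durations: [5, 2]
ES = 5 + 2 = 7

7


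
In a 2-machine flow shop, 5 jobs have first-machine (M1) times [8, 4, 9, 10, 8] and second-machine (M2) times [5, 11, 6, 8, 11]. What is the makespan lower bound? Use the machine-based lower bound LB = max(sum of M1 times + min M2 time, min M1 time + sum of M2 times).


LB1 = sum(M1 times) + min(M2 times) = 39 + 5 = 44
LB2 = min(M1 times) + sum(M2 times) = 4 + 41 = 45
Lower bound = max(LB1, LB2) = max(44, 45) = 45

45


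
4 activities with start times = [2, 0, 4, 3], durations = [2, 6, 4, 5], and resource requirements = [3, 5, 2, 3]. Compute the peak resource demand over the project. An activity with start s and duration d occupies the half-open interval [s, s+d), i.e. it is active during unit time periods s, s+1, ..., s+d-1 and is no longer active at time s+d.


Each activity i is active on [start_i, start_i + duration_i).
Compute total resource usage per time slot:
  t=0: active resources = [5], total = 5
  t=1: active resources = [5], total = 5
  t=2: active resources = [3, 5], total = 8
  t=3: active resources = [3, 5, 3], total = 11
  t=4: active resources = [5, 2, 3], total = 10
  t=5: active resources = [5, 2, 3], total = 10
  t=6: active resources = [2, 3], total = 5
  t=7: active resources = [2, 3], total = 5
Peak resource demand = 11

11


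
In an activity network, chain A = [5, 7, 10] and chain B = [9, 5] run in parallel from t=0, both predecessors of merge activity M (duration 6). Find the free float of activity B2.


ES(B2) = sum of predecessors on chain B = 9
EF(B2) = ES + duration = 9 + 5 = 14
Successor of B2 is M. ES(M) = max(sum(A), sum(B)) = max(22, 14) = 22
Free float = ES(successor) - EF(current) = 22 - 14 = 8

8


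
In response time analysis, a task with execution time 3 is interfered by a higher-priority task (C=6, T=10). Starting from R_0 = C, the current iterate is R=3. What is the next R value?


R_next = C + ceil(R_prev / T_hp) * C_hp
ceil(3 / 10) = ceil(0.3) = 1
Interference = 1 * 6 = 6
R_next = 3 + 6 = 9

9


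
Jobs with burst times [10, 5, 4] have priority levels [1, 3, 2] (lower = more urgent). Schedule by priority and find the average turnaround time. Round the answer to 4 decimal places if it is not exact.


Sort by priority (ascending = highest first):
Order: [(1, 10), (2, 4), (3, 5)]
Completion times:
  Priority 1, burst=10, C=10
  Priority 2, burst=4, C=14
  Priority 3, burst=5, C=19
Average turnaround = 43/3 = 14.3333

14.3333


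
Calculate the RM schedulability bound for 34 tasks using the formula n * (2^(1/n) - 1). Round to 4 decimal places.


Compute 2^(1/34) = 1.0205959096
Subtract 1: 1.0205959096 - 1 = 0.0205959096
Multiply by n: 34 * 0.0205959096 = 0.7002609264
Round to 4 dp: 0.7003

0.7003


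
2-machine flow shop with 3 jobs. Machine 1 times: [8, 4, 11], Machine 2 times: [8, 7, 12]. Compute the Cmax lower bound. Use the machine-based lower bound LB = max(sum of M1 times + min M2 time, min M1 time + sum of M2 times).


LB1 = sum(M1 times) + min(M2 times) = 23 + 7 = 30
LB2 = min(M1 times) + sum(M2 times) = 4 + 27 = 31
Lower bound = max(LB1, LB2) = max(30, 31) = 31

31


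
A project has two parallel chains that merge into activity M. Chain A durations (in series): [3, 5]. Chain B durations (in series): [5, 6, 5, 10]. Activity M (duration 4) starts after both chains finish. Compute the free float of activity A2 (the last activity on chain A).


ES(A2) = sum of predecessors on chain A = 3
EF(A2) = ES + duration = 3 + 5 = 8
Successor of A2 is M. ES(M) = max(sum(A), sum(B)) = max(8, 26) = 26
Free float = ES(successor) - EF(current) = 26 - 8 = 18

18


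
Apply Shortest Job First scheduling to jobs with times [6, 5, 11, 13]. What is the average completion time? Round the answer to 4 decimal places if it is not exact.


SJF order (ascending): [5, 6, 11, 13]
Completion times:
  Job 1: burst=5, C=5
  Job 2: burst=6, C=11
  Job 3: burst=11, C=22
  Job 4: burst=13, C=35
Average completion = 73/4 = 18.25

18.25


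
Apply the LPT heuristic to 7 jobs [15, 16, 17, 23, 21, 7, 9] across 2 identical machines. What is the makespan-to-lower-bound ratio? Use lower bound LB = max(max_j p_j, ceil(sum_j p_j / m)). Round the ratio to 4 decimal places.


LPT order: [23, 21, 17, 16, 15, 9, 7]
Machine loads after assignment: [55, 53]
LPT makespan = 55
Lower bound = max(max_job, ceil(total/2)) = max(23, 54) = 54
Ratio = 55 / 54 = 1.0185

1.0185


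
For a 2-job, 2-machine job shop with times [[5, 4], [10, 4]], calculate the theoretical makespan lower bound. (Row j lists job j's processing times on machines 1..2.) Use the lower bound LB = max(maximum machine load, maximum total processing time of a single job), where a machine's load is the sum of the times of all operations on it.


Machine loads:
  Machine 1: 5 + 10 = 15
  Machine 2: 4 + 4 = 8
Max machine load = 15
Job totals:
  Job 1: 9
  Job 2: 14
Max job total = 14
Lower bound = max(15, 14) = 15

15


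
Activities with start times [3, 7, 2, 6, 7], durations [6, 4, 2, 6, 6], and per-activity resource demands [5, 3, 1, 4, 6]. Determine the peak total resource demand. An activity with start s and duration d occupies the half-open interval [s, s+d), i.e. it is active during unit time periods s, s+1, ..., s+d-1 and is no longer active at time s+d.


Each activity i is active on [start_i, start_i + duration_i).
Compute total resource usage per time slot:
  t=0: active resources = [], total = 0
  t=1: active resources = [], total = 0
  t=2: active resources = [1], total = 1
  t=3: active resources = [5, 1], total = 6
  t=4: active resources = [5], total = 5
  t=5: active resources = [5], total = 5
  t=6: active resources = [5, 4], total = 9
  t=7: active resources = [5, 3, 4, 6], total = 18
  t=8: active resources = [5, 3, 4, 6], total = 18
  t=9: active resources = [3, 4, 6], total = 13
  t=10: active resources = [3, 4, 6], total = 13
  t=11: active resources = [4, 6], total = 10
  t=12: active resources = [6], total = 6
Peak resource demand = 18

18


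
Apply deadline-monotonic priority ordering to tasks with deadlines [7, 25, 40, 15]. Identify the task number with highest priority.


Sort tasks by relative deadline (ascending):
  Task 1: deadline = 7
  Task 4: deadline = 15
  Task 2: deadline = 25
  Task 3: deadline = 40
Priority order (highest first): [1, 4, 2, 3]
Highest priority task = 1

1


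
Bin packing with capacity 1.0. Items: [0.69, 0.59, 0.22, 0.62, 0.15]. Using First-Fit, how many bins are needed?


Place items sequentially using First-Fit:
  Item 0.69 -> new Bin 1
  Item 0.59 -> new Bin 2
  Item 0.22 -> Bin 1 (now 0.91)
  Item 0.62 -> new Bin 3
  Item 0.15 -> Bin 2 (now 0.74)
Total bins used = 3

3


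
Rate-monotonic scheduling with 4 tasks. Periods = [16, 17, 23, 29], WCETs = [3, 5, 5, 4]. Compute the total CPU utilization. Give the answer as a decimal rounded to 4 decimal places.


Compute individual utilizations (exact fractions):
  Task 1: C/T = 3/16 (approx. 0.1875)
  Task 2: C/T = 5/17 (approx. 0.2941)
  Task 3: C/T = 5/23 (approx. 0.2174)
  Task 4: C/T = 4/29 (approx. 0.1379)
Total utilization U = 3/16 + 5/17 + 5/23 + 4/29 = 151841/181424
Rounded to 4 decimal places: U = 0.8369
RM (Liu & Layland) bound for 4 tasks = 0.756828; compare with U = 151841/181424 (approx. 0.836940)
bound < U <= 1, so the RM sufficient condition is not met (inconclusive; an exact test such as response-time analysis is needed).

0.8369


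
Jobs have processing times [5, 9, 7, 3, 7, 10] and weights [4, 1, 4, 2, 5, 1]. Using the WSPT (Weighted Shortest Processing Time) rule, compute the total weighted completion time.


Compute p/w ratios and sort ascending (WSPT): [(5, 4), (7, 5), (3, 2), (7, 4), (9, 1), (10, 1)]
Compute weighted completion times:
  Job (p=5,w=4): C=5, w*C=4*5=20
  Job (p=7,w=5): C=12, w*C=5*12=60
  Job (p=3,w=2): C=15, w*C=2*15=30
  Job (p=7,w=4): C=22, w*C=4*22=88
  Job (p=9,w=1): C=31, w*C=1*31=31
  Job (p=10,w=1): C=41, w*C=1*41=41
Total weighted completion time = 270

270


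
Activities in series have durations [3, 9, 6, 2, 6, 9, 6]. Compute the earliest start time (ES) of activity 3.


Activity 3 starts after activities 1 through 2 complete.
Predecessor durations: [3, 9]
ES = 3 + 9 = 12

12


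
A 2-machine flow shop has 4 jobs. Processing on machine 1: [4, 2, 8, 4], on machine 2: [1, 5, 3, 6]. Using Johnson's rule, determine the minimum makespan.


Apply Johnson's rule:
  Group 1 (a <= b): [(2, 2, 5), (4, 4, 6)]
  Group 2 (a > b): [(3, 8, 3), (1, 4, 1)]
Optimal job order: [2, 4, 3, 1]
Schedule:
  Job 2: M1 done at 2, M2 done at 7
  Job 4: M1 done at 6, M2 done at 13
  Job 3: M1 done at 14, M2 done at 17
  Job 1: M1 done at 18, M2 done at 19
Makespan = 19

19


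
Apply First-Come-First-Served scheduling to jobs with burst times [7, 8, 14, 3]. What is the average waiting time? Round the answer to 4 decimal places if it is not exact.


FCFS order (as given): [7, 8, 14, 3]
Waiting times:
  Job 1: wait = 0
  Job 2: wait = 7
  Job 3: wait = 15
  Job 4: wait = 29
Sum of waiting times = 51
Average waiting time = 51/4 = 12.75

12.75


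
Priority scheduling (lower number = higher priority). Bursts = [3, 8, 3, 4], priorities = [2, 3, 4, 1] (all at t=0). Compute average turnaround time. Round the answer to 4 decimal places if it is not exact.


Sort by priority (ascending = highest first):
Order: [(1, 4), (2, 3), (3, 8), (4, 3)]
Completion times:
  Priority 1, burst=4, C=4
  Priority 2, burst=3, C=7
  Priority 3, burst=8, C=15
  Priority 4, burst=3, C=18
Average turnaround = 44/4 = 11.0

11.0


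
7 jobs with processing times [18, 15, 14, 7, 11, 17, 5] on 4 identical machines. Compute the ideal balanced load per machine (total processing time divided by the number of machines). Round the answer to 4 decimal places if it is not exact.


Total processing time = 18 + 15 + 14 + 7 + 11 + 17 + 5 = 87
Number of machines = 4
Ideal balanced load = 87 / 4 = 21.75

21.75


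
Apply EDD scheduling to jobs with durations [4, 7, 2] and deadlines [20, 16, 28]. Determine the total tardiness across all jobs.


Sort by due date (EDD order): [(7, 16), (4, 20), (2, 28)]
Compute completion times and tardiness:
  Job 1: p=7, d=16, C=7, tardiness=max(0,7-16)=0
  Job 2: p=4, d=20, C=11, tardiness=max(0,11-20)=0
  Job 3: p=2, d=28, C=13, tardiness=max(0,13-28)=0
Total tardiness = 0

0


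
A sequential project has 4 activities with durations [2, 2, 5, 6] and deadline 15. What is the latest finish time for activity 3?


LF(activity 3) = deadline - sum of successor durations
Successors: activities 4 through 4 with durations [6]
Sum of successor durations = 6
LF = 15 - 6 = 9

9


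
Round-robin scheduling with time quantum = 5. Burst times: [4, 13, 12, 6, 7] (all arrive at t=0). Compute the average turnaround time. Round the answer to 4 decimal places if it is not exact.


Time quantum = 5
Execution trace:
  J1 runs 4 units, time = 4
  J2 runs 5 units, time = 9
  J3 runs 5 units, time = 14
  J4 runs 5 units, time = 19
  J5 runs 5 units, time = 24
  J2 runs 5 units, time = 29
  J3 runs 5 units, time = 34
  J4 runs 1 units, time = 35
  J5 runs 2 units, time = 37
  J2 runs 3 units, time = 40
  J3 runs 2 units, time = 42
Finish times: [4, 40, 42, 35, 37]
Average turnaround = 158/5 = 31.6

31.6


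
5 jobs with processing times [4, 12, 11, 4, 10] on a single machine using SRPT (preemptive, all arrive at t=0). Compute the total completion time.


Since all jobs arrive at t=0, SRPT equals SPT ordering.
SPT order: [4, 4, 10, 11, 12]
Completion times:
  Job 1: p=4, C=4
  Job 2: p=4, C=8
  Job 3: p=10, C=18
  Job 4: p=11, C=29
  Job 5: p=12, C=41
Total completion time = 4 + 8 + 18 + 29 + 41 = 100

100


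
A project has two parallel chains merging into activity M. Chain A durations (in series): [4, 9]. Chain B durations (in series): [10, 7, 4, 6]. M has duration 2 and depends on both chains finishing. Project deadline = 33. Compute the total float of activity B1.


Forward pass: ES(B1) = sum of predecessors on chain B = 0
EF = ES + duration = 0 + 10 = 10
Backward pass: LF(M) = deadline = 33; LS(M) = 33 - 2 = 31
LF(B1) = LS(M) - sum(successors on chain B) = 31 - 17 = 14
LS = LF - duration = 14 - 10 = 4
Total float = LS - ES = 4 - 0 = 4

4


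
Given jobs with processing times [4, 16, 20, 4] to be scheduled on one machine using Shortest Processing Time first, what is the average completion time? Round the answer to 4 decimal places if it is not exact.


Sort jobs by processing time (SPT order): [4, 4, 16, 20]
Compute completion times sequentially:
  Job 1: processing = 4, completes at 4
  Job 2: processing = 4, completes at 8
  Job 3: processing = 16, completes at 24
  Job 4: processing = 20, completes at 44
Sum of completion times = 80
Average completion time = 80/4 = 20.0

20.0


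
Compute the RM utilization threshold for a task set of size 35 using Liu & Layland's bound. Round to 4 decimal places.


Compute 2^(1/35) = 1.0200016094
Subtract 1: 1.0200016094 - 1 = 0.0200016094
Multiply by n: 35 * 0.0200016094 = 0.7000563290
Round to 4 dp: 0.7001

0.7001


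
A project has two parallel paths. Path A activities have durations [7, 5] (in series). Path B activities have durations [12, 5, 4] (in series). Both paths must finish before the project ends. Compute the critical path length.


Path A total = 7 + 5 = 12
Path B total = 12 + 5 + 4 = 21
Critical path = longest path = max(12, 21) = 21

21


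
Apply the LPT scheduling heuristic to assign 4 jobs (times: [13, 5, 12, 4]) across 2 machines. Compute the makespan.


Sort jobs in decreasing order (LPT): [13, 12, 5, 4]
Assign each job to the least loaded machine:
  Machine 1: jobs [13, 4], load = 17
  Machine 2: jobs [12, 5], load = 17
Makespan = max load = 17

17


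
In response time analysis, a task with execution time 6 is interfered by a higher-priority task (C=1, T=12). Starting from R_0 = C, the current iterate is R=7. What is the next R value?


R_next = C + ceil(R_prev / T_hp) * C_hp
ceil(7 / 12) = ceil(0.5833) = 1
Interference = 1 * 1 = 1
R_next = 6 + 1 = 7
R_next = R_prev, so the iteration has converged (response time = 7).

7


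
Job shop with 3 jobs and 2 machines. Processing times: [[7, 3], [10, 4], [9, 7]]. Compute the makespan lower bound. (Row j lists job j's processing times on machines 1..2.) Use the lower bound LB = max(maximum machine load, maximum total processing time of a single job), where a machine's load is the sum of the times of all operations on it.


Machine loads:
  Machine 1: 7 + 10 + 9 = 26
  Machine 2: 3 + 4 + 7 = 14
Max machine load = 26
Job totals:
  Job 1: 10
  Job 2: 14
  Job 3: 16
Max job total = 16
Lower bound = max(26, 16) = 26

26


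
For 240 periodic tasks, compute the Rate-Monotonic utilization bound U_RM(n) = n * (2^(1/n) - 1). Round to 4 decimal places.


Compute 2^(1/240) = 1.0028922879
Subtract 1: 1.0028922879 - 1 = 0.0028922879
Multiply by n: 240 * 0.0028922879 = 0.6941490960
Round to 4 dp: 0.6941

0.6941
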